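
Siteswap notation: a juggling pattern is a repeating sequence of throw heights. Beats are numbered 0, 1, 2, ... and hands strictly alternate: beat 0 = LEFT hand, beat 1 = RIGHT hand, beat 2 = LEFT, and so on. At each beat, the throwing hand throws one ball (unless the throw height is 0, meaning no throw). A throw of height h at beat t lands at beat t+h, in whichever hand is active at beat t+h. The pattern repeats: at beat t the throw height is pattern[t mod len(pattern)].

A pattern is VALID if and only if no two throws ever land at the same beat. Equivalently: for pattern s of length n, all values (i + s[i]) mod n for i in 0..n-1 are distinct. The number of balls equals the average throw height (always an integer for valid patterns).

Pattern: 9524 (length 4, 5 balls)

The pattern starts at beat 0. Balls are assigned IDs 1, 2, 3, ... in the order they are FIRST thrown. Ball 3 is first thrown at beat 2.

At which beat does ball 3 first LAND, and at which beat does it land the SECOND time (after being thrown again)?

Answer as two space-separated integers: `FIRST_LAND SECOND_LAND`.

Beat 0 (L): throw ball1 h=9 -> lands@9:R; in-air after throw: [b1@9:R]
Beat 1 (R): throw ball2 h=5 -> lands@6:L; in-air after throw: [b2@6:L b1@9:R]
Beat 2 (L): throw ball3 h=2 -> lands@4:L; in-air after throw: [b3@4:L b2@6:L b1@9:R]
Beat 3 (R): throw ball4 h=4 -> lands@7:R; in-air after throw: [b3@4:L b2@6:L b4@7:R b1@9:R]
Beat 4 (L): throw ball3 h=9 -> lands@13:R; in-air after throw: [b2@6:L b4@7:R b1@9:R b3@13:R]
Beat 5 (R): throw ball5 h=5 -> lands@10:L; in-air after throw: [b2@6:L b4@7:R b1@9:R b5@10:L b3@13:R]
Beat 6 (L): throw ball2 h=2 -> lands@8:L; in-air after throw: [b4@7:R b2@8:L b1@9:R b5@10:L b3@13:R]
Beat 7 (R): throw ball4 h=4 -> lands@11:R; in-air after throw: [b2@8:L b1@9:R b5@10:L b4@11:R b3@13:R]
Beat 8 (L): throw ball2 h=9 -> lands@17:R; in-air after throw: [b1@9:R b5@10:L b4@11:R b3@13:R b2@17:R]
Beat 9 (R): throw ball1 h=5 -> lands@14:L; in-air after throw: [b5@10:L b4@11:R b3@13:R b1@14:L b2@17:R]
Beat 10 (L): throw ball5 h=2 -> lands@12:L; in-air after throw: [b4@11:R b5@12:L b3@13:R b1@14:L b2@17:R]
Beat 11 (R): throw ball4 h=4 -> lands@15:R; in-air after throw: [b5@12:L b3@13:R b1@14:L b4@15:R b2@17:R]
Beat 12 (L): throw ball5 h=9 -> lands@21:R; in-air after throw: [b3@13:R b1@14:L b4@15:R b2@17:R b5@21:R]
Beat 13 (R): throw ball3 h=5 -> lands@18:L; in-air after throw: [b1@14:L b4@15:R b2@17:R b3@18:L b5@21:R]
Ball 3: thrown@2 h=2 -> first land @4; rethrown@4 h=9 -> second land @13

Answer: 4 13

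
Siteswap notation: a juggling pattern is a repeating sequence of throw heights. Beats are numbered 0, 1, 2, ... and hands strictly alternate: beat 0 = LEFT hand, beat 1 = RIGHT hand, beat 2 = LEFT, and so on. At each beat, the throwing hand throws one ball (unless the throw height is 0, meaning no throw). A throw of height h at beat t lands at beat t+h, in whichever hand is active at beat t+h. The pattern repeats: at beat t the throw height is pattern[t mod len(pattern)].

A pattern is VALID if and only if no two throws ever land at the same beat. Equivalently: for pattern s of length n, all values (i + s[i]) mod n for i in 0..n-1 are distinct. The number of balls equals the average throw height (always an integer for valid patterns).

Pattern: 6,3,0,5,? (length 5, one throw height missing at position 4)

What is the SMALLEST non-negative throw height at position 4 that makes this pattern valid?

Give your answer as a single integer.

Answer: 1

Derivation:
i=0: (0 + 6) mod 5 = 1
i=1: (1 + 3) mod 5 = 4
i=2: (2 + 0) mod 5 = 2
i=3: (3 + 5) mod 5 = 3
i=4: s[i]=? (unknown)
Known residues: [1, 2, 3, 4]; need a permutation of 0..4, so missing residue r = 0
Need (4 + s) mod 5 = 0; smallest s = (0 - 4) mod 5 = 1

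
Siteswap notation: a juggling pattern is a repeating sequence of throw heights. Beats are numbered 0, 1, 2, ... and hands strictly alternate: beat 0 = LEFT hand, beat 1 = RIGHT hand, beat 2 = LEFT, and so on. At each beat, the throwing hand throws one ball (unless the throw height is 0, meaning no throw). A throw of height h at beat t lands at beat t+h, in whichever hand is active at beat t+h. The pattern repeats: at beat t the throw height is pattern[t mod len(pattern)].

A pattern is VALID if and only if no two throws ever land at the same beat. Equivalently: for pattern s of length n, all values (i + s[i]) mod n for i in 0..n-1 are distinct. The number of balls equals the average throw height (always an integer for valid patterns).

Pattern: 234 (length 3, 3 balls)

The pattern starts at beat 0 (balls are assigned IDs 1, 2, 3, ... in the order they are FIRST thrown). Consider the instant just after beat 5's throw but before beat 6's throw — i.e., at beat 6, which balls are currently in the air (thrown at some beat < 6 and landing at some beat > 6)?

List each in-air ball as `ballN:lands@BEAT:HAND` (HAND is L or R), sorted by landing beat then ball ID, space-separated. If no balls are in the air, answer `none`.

Answer: ball2:lands@7:R ball3:lands@9:R

Derivation:
Beat 0 (L): throw ball1 h=2 -> lands@2:L; in-air after throw: [b1@2:L]
Beat 1 (R): throw ball2 h=3 -> lands@4:L; in-air after throw: [b1@2:L b2@4:L]
Beat 2 (L): throw ball1 h=4 -> lands@6:L; in-air after throw: [b2@4:L b1@6:L]
Beat 3 (R): throw ball3 h=2 -> lands@5:R; in-air after throw: [b2@4:L b3@5:R b1@6:L]
Beat 4 (L): throw ball2 h=3 -> lands@7:R; in-air after throw: [b3@5:R b1@6:L b2@7:R]
Beat 5 (R): throw ball3 h=4 -> lands@9:R; in-air after throw: [b1@6:L b2@7:R b3@9:R]
Beat 6 (L): throw ball1 h=2 -> lands@8:L; in-air after throw: [b2@7:R b1@8:L b3@9:R]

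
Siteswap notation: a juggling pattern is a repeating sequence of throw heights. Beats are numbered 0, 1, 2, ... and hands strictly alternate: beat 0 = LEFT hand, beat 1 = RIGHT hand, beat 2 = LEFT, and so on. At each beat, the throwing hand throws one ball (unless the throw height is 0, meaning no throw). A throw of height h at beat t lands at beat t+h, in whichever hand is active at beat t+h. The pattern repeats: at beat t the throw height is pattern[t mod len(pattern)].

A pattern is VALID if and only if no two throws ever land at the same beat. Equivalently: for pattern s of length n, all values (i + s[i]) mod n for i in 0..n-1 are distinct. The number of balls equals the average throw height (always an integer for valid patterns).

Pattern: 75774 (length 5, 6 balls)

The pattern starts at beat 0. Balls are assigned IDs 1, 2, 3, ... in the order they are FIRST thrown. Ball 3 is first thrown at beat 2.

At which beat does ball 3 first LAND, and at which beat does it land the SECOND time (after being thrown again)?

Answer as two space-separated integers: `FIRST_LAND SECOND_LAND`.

Answer: 9 13

Derivation:
Beat 0 (L): throw ball1 h=7 -> lands@7:R; in-air after throw: [b1@7:R]
Beat 1 (R): throw ball2 h=5 -> lands@6:L; in-air after throw: [b2@6:L b1@7:R]
Beat 2 (L): throw ball3 h=7 -> lands@9:R; in-air after throw: [b2@6:L b1@7:R b3@9:R]
Beat 3 (R): throw ball4 h=7 -> lands@10:L; in-air after throw: [b2@6:L b1@7:R b3@9:R b4@10:L]
Beat 4 (L): throw ball5 h=4 -> lands@8:L; in-air after throw: [b2@6:L b1@7:R b5@8:L b3@9:R b4@10:L]
Beat 5 (R): throw ball6 h=7 -> lands@12:L; in-air after throw: [b2@6:L b1@7:R b5@8:L b3@9:R b4@10:L b6@12:L]
Beat 6 (L): throw ball2 h=5 -> lands@11:R; in-air after throw: [b1@7:R b5@8:L b3@9:R b4@10:L b2@11:R b6@12:L]
Beat 7 (R): throw ball1 h=7 -> lands@14:L; in-air after throw: [b5@8:L b3@9:R b4@10:L b2@11:R b6@12:L b1@14:L]
Beat 8 (L): throw ball5 h=7 -> lands@15:R; in-air after throw: [b3@9:R b4@10:L b2@11:R b6@12:L b1@14:L b5@15:R]
Beat 9 (R): throw ball3 h=4 -> lands@13:R; in-air after throw: [b4@10:L b2@11:R b6@12:L b3@13:R b1@14:L b5@15:R]
Beat 10 (L): throw ball4 h=7 -> lands@17:R; in-air after throw: [b2@11:R b6@12:L b3@13:R b1@14:L b5@15:R b4@17:R]
Beat 11 (R): throw ball2 h=5 -> lands@16:L; in-air after throw: [b6@12:L b3@13:R b1@14:L b5@15:R b2@16:L b4@17:R]
Beat 12 (L): throw ball6 h=7 -> lands@19:R; in-air after throw: [b3@13:R b1@14:L b5@15:R b2@16:L b4@17:R b6@19:R]
Beat 13 (R): throw ball3 h=7 -> lands@20:L; in-air after throw: [b1@14:L b5@15:R b2@16:L b4@17:R b6@19:R b3@20:L]
Ball 3: thrown@2 h=7 -> first land @9; rethrown@9 h=4 -> second land @13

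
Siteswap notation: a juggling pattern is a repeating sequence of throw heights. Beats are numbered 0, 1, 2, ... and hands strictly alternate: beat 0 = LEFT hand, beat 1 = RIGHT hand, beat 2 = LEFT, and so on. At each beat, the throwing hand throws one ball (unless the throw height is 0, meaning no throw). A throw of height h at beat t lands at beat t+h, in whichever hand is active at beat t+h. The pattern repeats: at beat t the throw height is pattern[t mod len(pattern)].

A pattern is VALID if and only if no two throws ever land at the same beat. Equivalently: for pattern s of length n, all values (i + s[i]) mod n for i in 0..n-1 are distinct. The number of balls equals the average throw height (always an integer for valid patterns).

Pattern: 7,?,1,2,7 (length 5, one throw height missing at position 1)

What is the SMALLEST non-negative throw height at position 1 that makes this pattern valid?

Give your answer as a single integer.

Answer: 3

Derivation:
i=0: (0 + 7) mod 5 = 2
i=1: s[i]=? (unknown)
i=2: (2 + 1) mod 5 = 3
i=3: (3 + 2) mod 5 = 0
i=4: (4 + 7) mod 5 = 1
Known residues: [0, 1, 2, 3]; need a permutation of 0..4, so missing residue r = 4
Need (1 + s) mod 5 = 4; smallest s = (4 - 1) mod 5 = 3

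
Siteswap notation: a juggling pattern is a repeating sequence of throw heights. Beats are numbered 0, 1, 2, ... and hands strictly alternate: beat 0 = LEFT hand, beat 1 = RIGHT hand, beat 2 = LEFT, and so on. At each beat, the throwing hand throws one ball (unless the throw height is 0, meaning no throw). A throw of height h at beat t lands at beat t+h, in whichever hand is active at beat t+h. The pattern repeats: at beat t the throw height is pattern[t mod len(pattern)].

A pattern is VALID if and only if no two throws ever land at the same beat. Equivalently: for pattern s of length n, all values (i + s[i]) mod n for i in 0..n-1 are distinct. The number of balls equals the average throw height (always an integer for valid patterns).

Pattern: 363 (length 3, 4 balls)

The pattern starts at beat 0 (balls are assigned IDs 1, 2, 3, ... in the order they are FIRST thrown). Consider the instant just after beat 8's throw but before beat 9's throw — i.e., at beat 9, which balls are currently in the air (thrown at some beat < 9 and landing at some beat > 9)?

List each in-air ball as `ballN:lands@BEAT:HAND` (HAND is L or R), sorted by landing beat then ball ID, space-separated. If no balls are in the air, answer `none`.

Beat 0 (L): throw ball1 h=3 -> lands@3:R; in-air after throw: [b1@3:R]
Beat 1 (R): throw ball2 h=6 -> lands@7:R; in-air after throw: [b1@3:R b2@7:R]
Beat 2 (L): throw ball3 h=3 -> lands@5:R; in-air after throw: [b1@3:R b3@5:R b2@7:R]
Beat 3 (R): throw ball1 h=3 -> lands@6:L; in-air after throw: [b3@5:R b1@6:L b2@7:R]
Beat 4 (L): throw ball4 h=6 -> lands@10:L; in-air after throw: [b3@5:R b1@6:L b2@7:R b4@10:L]
Beat 5 (R): throw ball3 h=3 -> lands@8:L; in-air after throw: [b1@6:L b2@7:R b3@8:L b4@10:L]
Beat 6 (L): throw ball1 h=3 -> lands@9:R; in-air after throw: [b2@7:R b3@8:L b1@9:R b4@10:L]
Beat 7 (R): throw ball2 h=6 -> lands@13:R; in-air after throw: [b3@8:L b1@9:R b4@10:L b2@13:R]
Beat 8 (L): throw ball3 h=3 -> lands@11:R; in-air after throw: [b1@9:R b4@10:L b3@11:R b2@13:R]
Beat 9 (R): throw ball1 h=3 -> lands@12:L; in-air after throw: [b4@10:L b3@11:R b1@12:L b2@13:R]

Answer: ball4:lands@10:L ball3:lands@11:R ball2:lands@13:R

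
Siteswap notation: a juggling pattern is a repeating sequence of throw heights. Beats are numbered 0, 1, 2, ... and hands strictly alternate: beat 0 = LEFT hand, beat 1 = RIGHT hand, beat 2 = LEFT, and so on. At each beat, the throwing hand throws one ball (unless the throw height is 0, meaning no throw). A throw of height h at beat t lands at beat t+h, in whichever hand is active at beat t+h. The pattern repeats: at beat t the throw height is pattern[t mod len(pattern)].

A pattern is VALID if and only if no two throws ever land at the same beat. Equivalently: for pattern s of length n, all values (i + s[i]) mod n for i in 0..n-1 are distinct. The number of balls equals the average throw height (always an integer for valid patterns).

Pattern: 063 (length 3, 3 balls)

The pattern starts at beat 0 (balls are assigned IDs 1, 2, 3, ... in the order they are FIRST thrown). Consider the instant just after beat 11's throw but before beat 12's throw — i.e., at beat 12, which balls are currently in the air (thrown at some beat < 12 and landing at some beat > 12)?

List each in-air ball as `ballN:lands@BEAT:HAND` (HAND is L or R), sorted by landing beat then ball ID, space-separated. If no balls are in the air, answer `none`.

Answer: ball1:lands@13:R ball2:lands@14:L ball3:lands@16:L

Derivation:
Beat 1 (R): throw ball1 h=6 -> lands@7:R; in-air after throw: [b1@7:R]
Beat 2 (L): throw ball2 h=3 -> lands@5:R; in-air after throw: [b2@5:R b1@7:R]
Beat 4 (L): throw ball3 h=6 -> lands@10:L; in-air after throw: [b2@5:R b1@7:R b3@10:L]
Beat 5 (R): throw ball2 h=3 -> lands@8:L; in-air after throw: [b1@7:R b2@8:L b3@10:L]
Beat 7 (R): throw ball1 h=6 -> lands@13:R; in-air after throw: [b2@8:L b3@10:L b1@13:R]
Beat 8 (L): throw ball2 h=3 -> lands@11:R; in-air after throw: [b3@10:L b2@11:R b1@13:R]
Beat 10 (L): throw ball3 h=6 -> lands@16:L; in-air after throw: [b2@11:R b1@13:R b3@16:L]
Beat 11 (R): throw ball2 h=3 -> lands@14:L; in-air after throw: [b1@13:R b2@14:L b3@16:L]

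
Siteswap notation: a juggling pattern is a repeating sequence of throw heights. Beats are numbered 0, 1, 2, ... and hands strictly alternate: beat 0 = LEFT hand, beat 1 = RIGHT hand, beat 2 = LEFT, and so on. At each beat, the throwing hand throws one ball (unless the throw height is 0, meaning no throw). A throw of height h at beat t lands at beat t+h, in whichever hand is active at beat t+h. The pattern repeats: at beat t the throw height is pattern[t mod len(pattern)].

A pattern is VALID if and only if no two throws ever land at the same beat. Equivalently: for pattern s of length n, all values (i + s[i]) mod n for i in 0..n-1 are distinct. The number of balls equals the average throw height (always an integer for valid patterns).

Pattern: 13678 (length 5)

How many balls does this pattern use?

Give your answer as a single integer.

Pattern = [1, 3, 6, 7, 8], length n = 5
  position 0: throw height = 1, running sum = 1
  position 1: throw height = 3, running sum = 4
  position 2: throw height = 6, running sum = 10
  position 3: throw height = 7, running sum = 17
  position 4: throw height = 8, running sum = 25
Total sum = 25; balls = sum / n = 25 / 5 = 5

Answer: 5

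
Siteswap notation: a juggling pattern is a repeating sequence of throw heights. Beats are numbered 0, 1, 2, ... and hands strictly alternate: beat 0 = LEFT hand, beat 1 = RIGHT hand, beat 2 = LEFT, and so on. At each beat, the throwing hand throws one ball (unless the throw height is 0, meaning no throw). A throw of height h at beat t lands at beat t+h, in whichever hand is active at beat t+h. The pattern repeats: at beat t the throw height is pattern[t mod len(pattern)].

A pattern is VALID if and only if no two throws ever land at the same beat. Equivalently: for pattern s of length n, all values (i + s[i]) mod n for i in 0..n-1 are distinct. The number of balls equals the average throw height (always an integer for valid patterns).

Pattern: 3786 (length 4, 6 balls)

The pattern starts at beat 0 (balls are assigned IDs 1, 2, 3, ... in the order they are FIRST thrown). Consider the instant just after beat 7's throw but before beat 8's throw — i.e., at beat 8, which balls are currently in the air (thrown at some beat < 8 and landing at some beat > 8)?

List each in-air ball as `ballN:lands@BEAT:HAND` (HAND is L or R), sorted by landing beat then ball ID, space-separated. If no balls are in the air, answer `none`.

Answer: ball1:lands@9:R ball3:lands@10:L ball5:lands@12:L ball4:lands@13:R ball6:lands@14:L

Derivation:
Beat 0 (L): throw ball1 h=3 -> lands@3:R; in-air after throw: [b1@3:R]
Beat 1 (R): throw ball2 h=7 -> lands@8:L; in-air after throw: [b1@3:R b2@8:L]
Beat 2 (L): throw ball3 h=8 -> lands@10:L; in-air after throw: [b1@3:R b2@8:L b3@10:L]
Beat 3 (R): throw ball1 h=6 -> lands@9:R; in-air after throw: [b2@8:L b1@9:R b3@10:L]
Beat 4 (L): throw ball4 h=3 -> lands@7:R; in-air after throw: [b4@7:R b2@8:L b1@9:R b3@10:L]
Beat 5 (R): throw ball5 h=7 -> lands@12:L; in-air after throw: [b4@7:R b2@8:L b1@9:R b3@10:L b5@12:L]
Beat 6 (L): throw ball6 h=8 -> lands@14:L; in-air after throw: [b4@7:R b2@8:L b1@9:R b3@10:L b5@12:L b6@14:L]
Beat 7 (R): throw ball4 h=6 -> lands@13:R; in-air after throw: [b2@8:L b1@9:R b3@10:L b5@12:L b4@13:R b6@14:L]
Beat 8 (L): throw ball2 h=3 -> lands@11:R; in-air after throw: [b1@9:R b3@10:L b2@11:R b5@12:L b4@13:R b6@14:L]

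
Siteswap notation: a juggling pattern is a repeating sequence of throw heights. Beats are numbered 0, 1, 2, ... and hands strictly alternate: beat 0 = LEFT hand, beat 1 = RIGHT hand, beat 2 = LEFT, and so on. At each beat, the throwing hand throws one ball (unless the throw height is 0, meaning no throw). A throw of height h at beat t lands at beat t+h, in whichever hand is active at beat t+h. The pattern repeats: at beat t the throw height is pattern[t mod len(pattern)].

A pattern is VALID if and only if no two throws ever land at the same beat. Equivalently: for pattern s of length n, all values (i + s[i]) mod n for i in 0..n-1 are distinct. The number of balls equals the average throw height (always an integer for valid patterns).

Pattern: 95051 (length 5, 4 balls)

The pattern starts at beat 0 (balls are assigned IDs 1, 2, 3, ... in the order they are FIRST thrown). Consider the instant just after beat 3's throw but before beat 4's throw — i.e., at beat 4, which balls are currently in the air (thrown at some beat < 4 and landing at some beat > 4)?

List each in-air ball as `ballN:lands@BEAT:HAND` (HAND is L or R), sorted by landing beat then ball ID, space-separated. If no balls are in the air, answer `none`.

Beat 0 (L): throw ball1 h=9 -> lands@9:R; in-air after throw: [b1@9:R]
Beat 1 (R): throw ball2 h=5 -> lands@6:L; in-air after throw: [b2@6:L b1@9:R]
Beat 3 (R): throw ball3 h=5 -> lands@8:L; in-air after throw: [b2@6:L b3@8:L b1@9:R]
Beat 4 (L): throw ball4 h=1 -> lands@5:R; in-air after throw: [b4@5:R b2@6:L b3@8:L b1@9:R]

Answer: ball2:lands@6:L ball3:lands@8:L ball1:lands@9:R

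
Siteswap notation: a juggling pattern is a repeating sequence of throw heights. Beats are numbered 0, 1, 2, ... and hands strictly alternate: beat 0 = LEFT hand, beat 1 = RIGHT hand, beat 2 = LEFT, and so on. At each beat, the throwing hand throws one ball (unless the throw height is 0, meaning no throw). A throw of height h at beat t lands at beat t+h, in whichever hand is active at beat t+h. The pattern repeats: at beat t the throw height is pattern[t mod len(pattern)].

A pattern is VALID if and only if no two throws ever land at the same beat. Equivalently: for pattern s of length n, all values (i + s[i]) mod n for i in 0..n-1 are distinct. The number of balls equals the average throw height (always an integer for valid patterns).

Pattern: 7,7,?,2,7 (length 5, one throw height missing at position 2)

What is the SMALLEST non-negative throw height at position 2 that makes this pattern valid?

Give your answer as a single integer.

Answer: 2

Derivation:
i=0: (0 + 7) mod 5 = 2
i=1: (1 + 7) mod 5 = 3
i=2: s[i]=? (unknown)
i=3: (3 + 2) mod 5 = 0
i=4: (4 + 7) mod 5 = 1
Known residues: [0, 1, 2, 3]; need a permutation of 0..4, so missing residue r = 4
Need (2 + s) mod 5 = 4; smallest s = (4 - 2) mod 5 = 2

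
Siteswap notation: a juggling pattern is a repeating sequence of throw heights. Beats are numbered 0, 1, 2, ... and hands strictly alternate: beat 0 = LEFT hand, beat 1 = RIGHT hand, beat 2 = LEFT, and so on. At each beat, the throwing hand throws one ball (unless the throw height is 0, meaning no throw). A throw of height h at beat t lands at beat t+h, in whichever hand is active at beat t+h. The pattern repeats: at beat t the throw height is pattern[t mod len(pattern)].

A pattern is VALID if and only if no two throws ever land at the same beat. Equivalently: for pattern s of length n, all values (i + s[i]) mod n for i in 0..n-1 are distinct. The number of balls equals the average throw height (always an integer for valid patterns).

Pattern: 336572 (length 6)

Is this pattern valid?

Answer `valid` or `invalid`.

i=0: (i + s[i]) mod n = (0 + 3) mod 6 = 3
i=1: (i + s[i]) mod n = (1 + 3) mod 6 = 4
i=2: (i + s[i]) mod n = (2 + 6) mod 6 = 2
i=3: (i + s[i]) mod n = (3 + 5) mod 6 = 2
i=4: (i + s[i]) mod n = (4 + 7) mod 6 = 5
i=5: (i + s[i]) mod n = (5 + 2) mod 6 = 1
Residues: [3, 4, 2, 2, 5, 1], distinct: False

Answer: invalid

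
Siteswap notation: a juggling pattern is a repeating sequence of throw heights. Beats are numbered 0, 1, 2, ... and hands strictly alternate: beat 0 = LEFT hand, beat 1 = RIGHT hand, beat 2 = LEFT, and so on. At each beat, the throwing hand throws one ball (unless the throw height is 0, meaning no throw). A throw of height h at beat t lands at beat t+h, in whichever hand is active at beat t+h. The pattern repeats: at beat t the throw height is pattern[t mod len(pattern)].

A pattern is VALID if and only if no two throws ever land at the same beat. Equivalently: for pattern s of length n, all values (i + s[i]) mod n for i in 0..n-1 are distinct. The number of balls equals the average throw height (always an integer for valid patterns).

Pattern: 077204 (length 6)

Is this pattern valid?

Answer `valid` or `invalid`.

Answer: invalid

Derivation:
i=0: (i + s[i]) mod n = (0 + 0) mod 6 = 0
i=1: (i + s[i]) mod n = (1 + 7) mod 6 = 2
i=2: (i + s[i]) mod n = (2 + 7) mod 6 = 3
i=3: (i + s[i]) mod n = (3 + 2) mod 6 = 5
i=4: (i + s[i]) mod n = (4 + 0) mod 6 = 4
i=5: (i + s[i]) mod n = (5 + 4) mod 6 = 3
Residues: [0, 2, 3, 5, 4, 3], distinct: False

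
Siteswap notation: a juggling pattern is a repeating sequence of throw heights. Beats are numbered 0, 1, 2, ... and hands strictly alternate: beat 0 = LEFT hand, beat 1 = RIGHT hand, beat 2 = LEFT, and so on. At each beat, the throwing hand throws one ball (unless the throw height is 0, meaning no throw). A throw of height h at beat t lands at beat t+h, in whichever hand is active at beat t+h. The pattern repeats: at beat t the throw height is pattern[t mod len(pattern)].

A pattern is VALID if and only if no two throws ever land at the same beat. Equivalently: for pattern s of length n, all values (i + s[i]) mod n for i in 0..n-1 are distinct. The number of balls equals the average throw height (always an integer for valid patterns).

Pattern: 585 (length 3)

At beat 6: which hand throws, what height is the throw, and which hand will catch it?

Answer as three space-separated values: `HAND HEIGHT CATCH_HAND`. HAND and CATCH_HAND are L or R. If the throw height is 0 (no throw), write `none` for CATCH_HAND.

Answer: L 5 R

Derivation:
Beat 6: 6 mod 2 = 0, so hand = L
Throw height = pattern[6 mod 3] = pattern[0] = 5
Lands at beat 6+5=11, 11 mod 2 = 1, so catch hand = R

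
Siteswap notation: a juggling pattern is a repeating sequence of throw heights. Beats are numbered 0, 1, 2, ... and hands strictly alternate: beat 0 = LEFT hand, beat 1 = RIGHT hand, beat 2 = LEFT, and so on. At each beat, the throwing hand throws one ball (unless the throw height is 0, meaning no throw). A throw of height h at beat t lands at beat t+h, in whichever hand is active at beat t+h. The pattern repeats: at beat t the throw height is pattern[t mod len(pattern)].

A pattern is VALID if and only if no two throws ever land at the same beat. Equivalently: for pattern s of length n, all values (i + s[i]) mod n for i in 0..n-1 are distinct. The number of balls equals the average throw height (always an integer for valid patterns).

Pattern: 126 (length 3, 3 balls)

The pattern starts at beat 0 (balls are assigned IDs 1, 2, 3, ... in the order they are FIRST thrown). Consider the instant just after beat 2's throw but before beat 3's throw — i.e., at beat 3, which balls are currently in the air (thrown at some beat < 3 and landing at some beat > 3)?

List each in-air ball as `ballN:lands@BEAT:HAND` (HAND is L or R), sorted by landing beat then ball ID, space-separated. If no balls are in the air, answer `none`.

Answer: ball2:lands@8:L

Derivation:
Beat 0 (L): throw ball1 h=1 -> lands@1:R; in-air after throw: [b1@1:R]
Beat 1 (R): throw ball1 h=2 -> lands@3:R; in-air after throw: [b1@3:R]
Beat 2 (L): throw ball2 h=6 -> lands@8:L; in-air after throw: [b1@3:R b2@8:L]
Beat 3 (R): throw ball1 h=1 -> lands@4:L; in-air after throw: [b1@4:L b2@8:L]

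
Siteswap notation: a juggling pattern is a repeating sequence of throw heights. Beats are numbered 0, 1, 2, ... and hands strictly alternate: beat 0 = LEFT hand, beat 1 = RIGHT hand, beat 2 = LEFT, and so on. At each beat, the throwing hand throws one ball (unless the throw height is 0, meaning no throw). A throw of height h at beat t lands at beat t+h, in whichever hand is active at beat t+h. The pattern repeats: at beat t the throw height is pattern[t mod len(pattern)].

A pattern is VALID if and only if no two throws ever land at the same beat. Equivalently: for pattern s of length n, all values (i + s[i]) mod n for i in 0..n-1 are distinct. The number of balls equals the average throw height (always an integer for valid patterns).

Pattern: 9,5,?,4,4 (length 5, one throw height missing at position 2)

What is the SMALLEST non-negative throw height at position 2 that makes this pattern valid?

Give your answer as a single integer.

Answer: 3

Derivation:
i=0: (0 + 9) mod 5 = 4
i=1: (1 + 5) mod 5 = 1
i=2: s[i]=? (unknown)
i=3: (3 + 4) mod 5 = 2
i=4: (4 + 4) mod 5 = 3
Known residues: [1, 2, 3, 4]; need a permutation of 0..4, so missing residue r = 0
Need (2 + s) mod 5 = 0; smallest s = (0 - 2) mod 5 = 3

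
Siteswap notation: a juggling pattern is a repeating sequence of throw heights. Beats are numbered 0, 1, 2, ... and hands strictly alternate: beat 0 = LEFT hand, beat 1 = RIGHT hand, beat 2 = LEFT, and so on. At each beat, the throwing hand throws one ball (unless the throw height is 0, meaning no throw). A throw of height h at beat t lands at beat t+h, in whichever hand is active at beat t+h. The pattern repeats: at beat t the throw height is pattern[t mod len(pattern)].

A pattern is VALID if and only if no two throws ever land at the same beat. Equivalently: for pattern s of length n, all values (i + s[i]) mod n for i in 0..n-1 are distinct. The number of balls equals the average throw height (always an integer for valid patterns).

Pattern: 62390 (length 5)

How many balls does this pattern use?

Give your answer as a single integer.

Answer: 4

Derivation:
Pattern = [6, 2, 3, 9, 0], length n = 5
  position 0: throw height = 6, running sum = 6
  position 1: throw height = 2, running sum = 8
  position 2: throw height = 3, running sum = 11
  position 3: throw height = 9, running sum = 20
  position 4: throw height = 0, running sum = 20
Total sum = 20; balls = sum / n = 20 / 5 = 4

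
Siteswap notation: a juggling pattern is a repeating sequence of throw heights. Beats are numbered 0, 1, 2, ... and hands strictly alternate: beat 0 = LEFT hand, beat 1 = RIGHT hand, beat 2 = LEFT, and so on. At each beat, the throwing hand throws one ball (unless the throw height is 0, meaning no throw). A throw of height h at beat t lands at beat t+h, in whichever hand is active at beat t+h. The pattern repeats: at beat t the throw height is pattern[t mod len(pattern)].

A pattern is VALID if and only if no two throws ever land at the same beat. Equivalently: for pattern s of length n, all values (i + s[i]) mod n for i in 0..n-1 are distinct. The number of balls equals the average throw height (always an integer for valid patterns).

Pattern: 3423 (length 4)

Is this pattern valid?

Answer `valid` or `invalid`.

Answer: valid

Derivation:
i=0: (i + s[i]) mod n = (0 + 3) mod 4 = 3
i=1: (i + s[i]) mod n = (1 + 4) mod 4 = 1
i=2: (i + s[i]) mod n = (2 + 2) mod 4 = 0
i=3: (i + s[i]) mod n = (3 + 3) mod 4 = 2
Residues: [3, 1, 0, 2], distinct: True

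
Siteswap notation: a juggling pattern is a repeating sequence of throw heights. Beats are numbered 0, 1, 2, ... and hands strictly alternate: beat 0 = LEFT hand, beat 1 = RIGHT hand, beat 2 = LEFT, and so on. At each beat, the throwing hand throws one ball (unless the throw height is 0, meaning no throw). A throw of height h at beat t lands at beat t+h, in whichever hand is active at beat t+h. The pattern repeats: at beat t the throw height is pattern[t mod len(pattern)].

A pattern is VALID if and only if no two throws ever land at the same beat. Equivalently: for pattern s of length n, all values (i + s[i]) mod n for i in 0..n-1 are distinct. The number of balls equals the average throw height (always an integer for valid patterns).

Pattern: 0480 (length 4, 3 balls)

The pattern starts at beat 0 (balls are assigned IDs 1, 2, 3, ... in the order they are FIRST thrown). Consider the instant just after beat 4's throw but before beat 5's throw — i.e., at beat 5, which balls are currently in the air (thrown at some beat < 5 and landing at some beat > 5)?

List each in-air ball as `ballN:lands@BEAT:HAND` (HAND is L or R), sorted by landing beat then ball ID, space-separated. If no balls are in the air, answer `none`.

Beat 1 (R): throw ball1 h=4 -> lands@5:R; in-air after throw: [b1@5:R]
Beat 2 (L): throw ball2 h=8 -> lands@10:L; in-air after throw: [b1@5:R b2@10:L]
Beat 5 (R): throw ball1 h=4 -> lands@9:R; in-air after throw: [b1@9:R b2@10:L]

Answer: ball2:lands@10:L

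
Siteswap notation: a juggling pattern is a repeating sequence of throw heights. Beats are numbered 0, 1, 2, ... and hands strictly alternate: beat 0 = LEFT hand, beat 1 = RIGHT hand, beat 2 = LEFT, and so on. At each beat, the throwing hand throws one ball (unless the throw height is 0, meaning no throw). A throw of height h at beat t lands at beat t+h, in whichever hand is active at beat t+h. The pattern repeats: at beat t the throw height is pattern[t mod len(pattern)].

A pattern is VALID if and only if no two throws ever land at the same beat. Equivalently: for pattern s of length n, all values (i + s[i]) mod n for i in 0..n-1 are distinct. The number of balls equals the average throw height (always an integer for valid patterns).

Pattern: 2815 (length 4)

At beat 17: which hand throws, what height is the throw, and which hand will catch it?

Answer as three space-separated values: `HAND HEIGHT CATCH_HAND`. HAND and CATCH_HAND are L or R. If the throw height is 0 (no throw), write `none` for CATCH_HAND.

Answer: R 8 R

Derivation:
Beat 17: 17 mod 2 = 1, so hand = R
Throw height = pattern[17 mod 4] = pattern[1] = 8
Lands at beat 17+8=25, 25 mod 2 = 1, so catch hand = R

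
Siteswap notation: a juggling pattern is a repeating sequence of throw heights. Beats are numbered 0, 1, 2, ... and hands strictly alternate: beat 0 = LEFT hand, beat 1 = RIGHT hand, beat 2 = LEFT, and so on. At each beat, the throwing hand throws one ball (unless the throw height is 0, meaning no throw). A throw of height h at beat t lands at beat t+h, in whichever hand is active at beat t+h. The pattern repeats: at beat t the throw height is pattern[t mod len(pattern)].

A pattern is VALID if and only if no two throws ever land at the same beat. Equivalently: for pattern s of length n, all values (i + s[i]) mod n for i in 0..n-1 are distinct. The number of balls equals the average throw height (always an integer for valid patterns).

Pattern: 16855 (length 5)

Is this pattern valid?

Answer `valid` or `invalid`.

i=0: (i + s[i]) mod n = (0 + 1) mod 5 = 1
i=1: (i + s[i]) mod n = (1 + 6) mod 5 = 2
i=2: (i + s[i]) mod n = (2 + 8) mod 5 = 0
i=3: (i + s[i]) mod n = (3 + 5) mod 5 = 3
i=4: (i + s[i]) mod n = (4 + 5) mod 5 = 4
Residues: [1, 2, 0, 3, 4], distinct: True

Answer: valid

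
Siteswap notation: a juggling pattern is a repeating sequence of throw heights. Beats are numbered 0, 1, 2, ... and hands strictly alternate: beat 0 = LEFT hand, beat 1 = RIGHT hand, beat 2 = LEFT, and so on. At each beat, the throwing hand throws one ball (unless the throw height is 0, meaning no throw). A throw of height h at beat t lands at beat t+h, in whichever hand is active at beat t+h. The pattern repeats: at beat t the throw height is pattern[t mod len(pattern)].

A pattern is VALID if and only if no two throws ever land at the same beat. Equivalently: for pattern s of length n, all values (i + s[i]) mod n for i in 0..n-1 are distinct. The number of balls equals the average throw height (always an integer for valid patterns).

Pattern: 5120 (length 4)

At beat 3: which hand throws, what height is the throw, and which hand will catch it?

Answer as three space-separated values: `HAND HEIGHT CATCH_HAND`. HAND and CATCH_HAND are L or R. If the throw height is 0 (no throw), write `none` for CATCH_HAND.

Answer: R 0 none

Derivation:
Beat 3: 3 mod 2 = 1, so hand = R
Throw height = pattern[3 mod 4] = pattern[3] = 0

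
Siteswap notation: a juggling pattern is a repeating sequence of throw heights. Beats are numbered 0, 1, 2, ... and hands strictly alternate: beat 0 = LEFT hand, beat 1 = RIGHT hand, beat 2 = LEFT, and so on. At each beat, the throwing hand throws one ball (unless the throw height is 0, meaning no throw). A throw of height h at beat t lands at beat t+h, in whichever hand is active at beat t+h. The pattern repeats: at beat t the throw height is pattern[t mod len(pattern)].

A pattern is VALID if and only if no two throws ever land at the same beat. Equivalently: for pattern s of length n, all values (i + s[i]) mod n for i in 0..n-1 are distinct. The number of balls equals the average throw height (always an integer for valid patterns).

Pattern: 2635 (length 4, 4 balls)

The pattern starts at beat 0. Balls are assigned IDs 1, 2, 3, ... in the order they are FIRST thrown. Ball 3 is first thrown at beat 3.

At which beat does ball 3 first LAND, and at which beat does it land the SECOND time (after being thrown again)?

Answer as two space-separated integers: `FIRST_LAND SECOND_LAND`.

Answer: 8 10

Derivation:
Beat 0 (L): throw ball1 h=2 -> lands@2:L; in-air after throw: [b1@2:L]
Beat 1 (R): throw ball2 h=6 -> lands@7:R; in-air after throw: [b1@2:L b2@7:R]
Beat 2 (L): throw ball1 h=3 -> lands@5:R; in-air after throw: [b1@5:R b2@7:R]
Beat 3 (R): throw ball3 h=5 -> lands@8:L; in-air after throw: [b1@5:R b2@7:R b3@8:L]
Beat 4 (L): throw ball4 h=2 -> lands@6:L; in-air after throw: [b1@5:R b4@6:L b2@7:R b3@8:L]
Beat 5 (R): throw ball1 h=6 -> lands@11:R; in-air after throw: [b4@6:L b2@7:R b3@8:L b1@11:R]
Beat 6 (L): throw ball4 h=3 -> lands@9:R; in-air after throw: [b2@7:R b3@8:L b4@9:R b1@11:R]
Beat 7 (R): throw ball2 h=5 -> lands@12:L; in-air after throw: [b3@8:L b4@9:R b1@11:R b2@12:L]
Beat 8 (L): throw ball3 h=2 -> lands@10:L; in-air after throw: [b4@9:R b3@10:L b1@11:R b2@12:L]
Beat 9 (R): throw ball4 h=6 -> lands@15:R; in-air after throw: [b3@10:L b1@11:R b2@12:L b4@15:R]
Beat 10 (L): throw ball3 h=3 -> lands@13:R; in-air after throw: [b1@11:R b2@12:L b3@13:R b4@15:R]
Ball 3: thrown@3 h=5 -> first land @8; rethrown@8 h=2 -> second land @10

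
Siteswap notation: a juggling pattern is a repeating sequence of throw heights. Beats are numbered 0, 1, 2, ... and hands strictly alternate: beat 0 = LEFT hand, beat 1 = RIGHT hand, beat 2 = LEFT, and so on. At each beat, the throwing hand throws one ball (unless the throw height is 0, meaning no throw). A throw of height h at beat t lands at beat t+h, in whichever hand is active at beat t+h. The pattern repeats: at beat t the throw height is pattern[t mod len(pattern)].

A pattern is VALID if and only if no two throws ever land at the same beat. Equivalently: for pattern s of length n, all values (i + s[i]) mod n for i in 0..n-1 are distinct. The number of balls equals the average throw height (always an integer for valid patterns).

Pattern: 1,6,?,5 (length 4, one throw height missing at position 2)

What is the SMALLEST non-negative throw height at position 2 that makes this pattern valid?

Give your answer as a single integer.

Answer: 0

Derivation:
i=0: (0 + 1) mod 4 = 1
i=1: (1 + 6) mod 4 = 3
i=2: s[i]=? (unknown)
i=3: (3 + 5) mod 4 = 0
Known residues: [0, 1, 3]; need a permutation of 0..3, so missing residue r = 2
Need (2 + s) mod 4 = 2; smallest s = (2 - 2) mod 4 = 0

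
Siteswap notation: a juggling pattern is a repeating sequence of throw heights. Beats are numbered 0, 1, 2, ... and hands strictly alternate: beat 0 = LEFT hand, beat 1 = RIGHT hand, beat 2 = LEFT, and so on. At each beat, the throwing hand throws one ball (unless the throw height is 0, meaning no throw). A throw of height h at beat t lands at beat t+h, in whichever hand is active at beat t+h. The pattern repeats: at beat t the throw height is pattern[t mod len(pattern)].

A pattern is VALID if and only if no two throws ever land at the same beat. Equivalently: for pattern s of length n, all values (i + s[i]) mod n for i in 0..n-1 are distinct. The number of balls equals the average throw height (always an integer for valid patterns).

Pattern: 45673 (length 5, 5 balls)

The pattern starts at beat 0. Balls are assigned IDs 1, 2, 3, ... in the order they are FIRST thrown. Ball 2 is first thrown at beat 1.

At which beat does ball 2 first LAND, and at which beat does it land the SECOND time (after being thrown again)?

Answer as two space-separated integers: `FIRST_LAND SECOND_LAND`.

Answer: 6 11

Derivation:
Beat 0 (L): throw ball1 h=4 -> lands@4:L; in-air after throw: [b1@4:L]
Beat 1 (R): throw ball2 h=5 -> lands@6:L; in-air after throw: [b1@4:L b2@6:L]
Beat 2 (L): throw ball3 h=6 -> lands@8:L; in-air after throw: [b1@4:L b2@6:L b3@8:L]
Beat 3 (R): throw ball4 h=7 -> lands@10:L; in-air after throw: [b1@4:L b2@6:L b3@8:L b4@10:L]
Beat 4 (L): throw ball1 h=3 -> lands@7:R; in-air after throw: [b2@6:L b1@7:R b3@8:L b4@10:L]
Beat 5 (R): throw ball5 h=4 -> lands@9:R; in-air after throw: [b2@6:L b1@7:R b3@8:L b5@9:R b4@10:L]
Beat 6 (L): throw ball2 h=5 -> lands@11:R; in-air after throw: [b1@7:R b3@8:L b5@9:R b4@10:L b2@11:R]
Beat 7 (R): throw ball1 h=6 -> lands@13:R; in-air after throw: [b3@8:L b5@9:R b4@10:L b2@11:R b1@13:R]
Beat 8 (L): throw ball3 h=7 -> lands@15:R; in-air after throw: [b5@9:R b4@10:L b2@11:R b1@13:R b3@15:R]
Beat 9 (R): throw ball5 h=3 -> lands@12:L; in-air after throw: [b4@10:L b2@11:R b5@12:L b1@13:R b3@15:R]
Beat 10 (L): throw ball4 h=4 -> lands@14:L; in-air after throw: [b2@11:R b5@12:L b1@13:R b4@14:L b3@15:R]
Beat 11 (R): throw ball2 h=5 -> lands@16:L; in-air after throw: [b5@12:L b1@13:R b4@14:L b3@15:R b2@16:L]
Ball 2: thrown@1 h=5 -> first land @6; rethrown@6 h=5 -> second land @11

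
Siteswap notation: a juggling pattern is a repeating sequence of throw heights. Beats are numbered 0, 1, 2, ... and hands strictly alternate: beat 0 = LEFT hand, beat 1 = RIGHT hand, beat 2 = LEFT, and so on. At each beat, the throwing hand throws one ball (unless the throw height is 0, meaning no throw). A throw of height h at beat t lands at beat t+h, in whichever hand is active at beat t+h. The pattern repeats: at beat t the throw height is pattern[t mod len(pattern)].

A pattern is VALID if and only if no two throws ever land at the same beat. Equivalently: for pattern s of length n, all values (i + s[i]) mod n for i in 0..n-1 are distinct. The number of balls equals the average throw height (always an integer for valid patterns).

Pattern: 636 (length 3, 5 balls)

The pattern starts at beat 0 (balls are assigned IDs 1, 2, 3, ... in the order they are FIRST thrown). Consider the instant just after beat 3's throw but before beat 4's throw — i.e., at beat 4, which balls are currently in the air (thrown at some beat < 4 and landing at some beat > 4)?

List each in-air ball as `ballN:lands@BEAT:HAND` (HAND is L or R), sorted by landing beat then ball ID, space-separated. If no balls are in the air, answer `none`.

Beat 0 (L): throw ball1 h=6 -> lands@6:L; in-air after throw: [b1@6:L]
Beat 1 (R): throw ball2 h=3 -> lands@4:L; in-air after throw: [b2@4:L b1@6:L]
Beat 2 (L): throw ball3 h=6 -> lands@8:L; in-air after throw: [b2@4:L b1@6:L b3@8:L]
Beat 3 (R): throw ball4 h=6 -> lands@9:R; in-air after throw: [b2@4:L b1@6:L b3@8:L b4@9:R]
Beat 4 (L): throw ball2 h=3 -> lands@7:R; in-air after throw: [b1@6:L b2@7:R b3@8:L b4@9:R]

Answer: ball1:lands@6:L ball3:lands@8:L ball4:lands@9:R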